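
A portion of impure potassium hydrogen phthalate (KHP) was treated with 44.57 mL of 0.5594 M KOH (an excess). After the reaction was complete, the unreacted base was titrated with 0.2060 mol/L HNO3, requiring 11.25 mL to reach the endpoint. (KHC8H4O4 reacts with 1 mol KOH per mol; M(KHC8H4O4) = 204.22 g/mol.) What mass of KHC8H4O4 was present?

4.62 g

Total n(KOH) added = 0.5594 x 0.04457 = 0.02493 mol.
n(HNO3) used = 0.2060 x 0.01125 = 0.002317 mol, which equals the excess n(KOH).
So n(KOH) consumed by the sample = 0.02493 - 0.002317 = 0.02261 mol.
n(KHC8H4O4) = 0.02261 / 1 = 0.02261 mol.
mass = 0.02261 mol x 204.22 g/mol = 4.62 g.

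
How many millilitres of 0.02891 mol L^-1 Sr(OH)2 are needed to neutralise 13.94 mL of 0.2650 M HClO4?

n(HClO4) = 0.2650 mol/L x 0.01394 L = 0.003694 mol.
The neutralisation is 2 HClO4 : 1 Sr(OH)2, so n(Sr(OH)2) = 0.003694 x 1/2 = 0.001847 mol.
V(Sr(OH)2) = 0.001847 / 0.02891 = 0.06389 L = 63.9 mL.

63.9 mL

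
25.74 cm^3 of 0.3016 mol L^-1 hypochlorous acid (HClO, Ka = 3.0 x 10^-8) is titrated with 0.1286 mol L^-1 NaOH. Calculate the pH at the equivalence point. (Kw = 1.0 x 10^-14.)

n(HClO) = 0.3016 x 0.02574 = 0.007763 mol; V(NaOH) at equivalence = 0.007763/0.1286 = 0.06037 L.
At equivalence all the acid is converted to ClO-; total volume = 0.02574 + 0.06037 = 0.08611 L, so [ClO-] = 0.007763/0.08611 = 0.09016 M.
Kb = Kw/Ka = 1.0e-14 / 3.0 x 10^-8 = 3.33e-7.
[OH^-] = sqrt(Kb x [ClO-]) = sqrt(3.33e-7 x 0.09016) = 0.000173 M.
pOH = 3.76, so pH = 14.00 - 3.76 = 10.24.

10.24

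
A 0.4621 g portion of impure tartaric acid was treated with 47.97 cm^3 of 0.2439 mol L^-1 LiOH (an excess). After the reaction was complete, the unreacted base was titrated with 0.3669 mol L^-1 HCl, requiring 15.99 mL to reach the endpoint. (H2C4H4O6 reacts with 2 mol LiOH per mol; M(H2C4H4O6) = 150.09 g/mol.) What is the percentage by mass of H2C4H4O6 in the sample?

94.7%

Total n(LiOH) added = 0.2439 x 0.04797 = 0.01170 mol.
n(HCl) used = 0.3669 x 0.01599 = 0.005867 mol, which equals the excess n(LiOH).
So n(LiOH) consumed by the sample = 0.01170 - 0.005867 = 0.005833 mol.
n(H2C4H4O6) = 0.005833 / 2 = 0.002917 mol.
mass H2C4H4O6 = 0.002917 x 150.09 = 0.4377 g, so %H2C4H4O6 = 0.4377/0.4621 x 100 = 94.7%.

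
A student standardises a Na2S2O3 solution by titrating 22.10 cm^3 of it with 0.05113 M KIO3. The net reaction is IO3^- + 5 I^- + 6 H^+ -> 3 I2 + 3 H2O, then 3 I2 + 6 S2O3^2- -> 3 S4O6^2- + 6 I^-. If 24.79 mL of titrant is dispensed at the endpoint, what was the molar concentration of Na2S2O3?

0.344 M

n(KIO3) = 0.05113 x 0.02479 = 0.001268 mol.
From the balanced equation, 1 mol KIO3 reacts with 6 mol Na2S2O3, so n(Na2S2O3) = 0.001268 x 6/1 = 0.007605 mol.
[Na2S2O3] = 0.007605 / 0.02210 L = 0.344 M.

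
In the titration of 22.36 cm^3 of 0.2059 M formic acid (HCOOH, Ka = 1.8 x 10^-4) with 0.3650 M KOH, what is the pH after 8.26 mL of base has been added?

Initial n(HCOOH) = 0.2059 x 0.02236 = 0.004604 mol.
n(KOH) added = 0.3650 x 0.008260 = 0.003015 mol, converting that many moles of HCOOH to HCOO-.
Remaining n(HCOOH) = 0.001589 mol; n(HCOO-) = 0.003015 mol.
By Henderson-Hasselbalch, pH = pKa + log([A^-]/[HA]) = 3.74 + log(0.003015/0.001589) = 3.74 + (+0.28) = 4.02.

4.02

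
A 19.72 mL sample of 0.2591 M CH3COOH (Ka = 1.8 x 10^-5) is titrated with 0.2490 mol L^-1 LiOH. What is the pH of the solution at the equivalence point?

8.92

n(CH3COOH) = 0.2591 x 0.01972 = 0.005109 mol; V(LiOH) at equivalence = 0.005109/0.2490 = 0.02052 L.
At equivalence all the acid is converted to CH3COO-; total volume = 0.01972 + 0.02052 = 0.04024 L, so [CH3COO-] = 0.005109/0.04024 = 0.1270 M.
Kb = Kw/Ka = 1.0e-14 / 1.8 x 10^-5 = 5.56e-10.
[OH^-] = sqrt(Kb x [CH3COO-]) = sqrt(5.56e-10 x 0.1270) = 8.40e-6 M.
pOH = 5.08, so pH = 14.00 - 5.08 = 8.92.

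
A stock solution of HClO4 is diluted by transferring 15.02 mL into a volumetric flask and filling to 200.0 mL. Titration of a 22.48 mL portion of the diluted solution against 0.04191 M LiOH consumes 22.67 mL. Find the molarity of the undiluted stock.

0.563 M

n(LiOH) = 0.04191 x 0.02267 = 0.0009501 mol.
n(HClO4) in the aliquot = 0.0009501 mol.
[diluted HClO4] = 0.0009501 / 0.02248 = 0.04226 M.
Dilution factor = 200.0/15.02 = 13.32, so [stock] = 0.04226 x 13.32 = 0.563 M.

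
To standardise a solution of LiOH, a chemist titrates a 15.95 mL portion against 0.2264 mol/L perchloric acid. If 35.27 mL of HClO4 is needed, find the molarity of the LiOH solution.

n(HClO4) delivered = 0.2264 x 0.03527 = 0.007985 mol.
For a 1:1 reaction, n(LiOH) = 0.007985 mol.
[LiOH] = 0.007985 mol / 0.01595 L = 0.501 M.

0.501 M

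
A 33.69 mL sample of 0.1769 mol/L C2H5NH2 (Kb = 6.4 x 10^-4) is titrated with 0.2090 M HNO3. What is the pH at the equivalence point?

n(C2H5NH2) = 0.1769 x 0.03369 = 0.005960 mol; V(HNO3) at equivalence = 0.005960/0.2090 = 0.02852 L.
At equivalence the base is fully converted to C2H5NH3+; total volume = 0.06221 L, so [C2H5NH3+] = 0.005960/0.06221 = 0.09581 M.
Ka(C2H5NH3+) = Kw/Kb = 1.0e-14 / 6.4 x 10^-4 = 1.56e-11.
[H^+] = sqrt(Ka x [C2H5NH3+]) = sqrt(1.56e-11 x 0.09581) = 1.22e-6 M.
pH = -log(1.22e-6) = 5.91.

5.91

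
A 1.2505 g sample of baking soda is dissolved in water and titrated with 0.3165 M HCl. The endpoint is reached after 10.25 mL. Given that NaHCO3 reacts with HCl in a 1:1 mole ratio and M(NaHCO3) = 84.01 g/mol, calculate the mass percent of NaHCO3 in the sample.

21.8%

n(HCl) = 0.3165 x 0.01025 = 0.003244 mol.
n(NaHCO3) = 0.003244 / 1 = 0.003244 mol.
mass of NaHCO3 = 0.003244 x 84.01 = 0.2725 g.
% purity = 0.2725 / 1.2505 x 100 = 21.8%.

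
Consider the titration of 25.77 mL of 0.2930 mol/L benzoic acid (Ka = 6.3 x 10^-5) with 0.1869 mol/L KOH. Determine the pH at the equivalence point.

n(C6H5COOH) = 0.2930 x 0.02577 = 0.007551 mol; V(KOH) at equivalence = 0.007551/0.1869 = 0.04040 L.
At equivalence all the acid is converted to C6H5COO-; total volume = 0.02577 + 0.04040 = 0.06617 L, so [C6H5COO-] = 0.007551/0.06617 = 0.1141 M.
Kb = Kw/Ka = 1.0e-14 / 6.3 x 10^-5 = 1.59e-10.
[OH^-] = sqrt(Kb x [C6H5COO-]) = sqrt(1.59e-10 x 0.1141) = 4.26e-6 M.
pOH = 5.37, so pH = 14.00 - 5.37 = 8.63.

8.63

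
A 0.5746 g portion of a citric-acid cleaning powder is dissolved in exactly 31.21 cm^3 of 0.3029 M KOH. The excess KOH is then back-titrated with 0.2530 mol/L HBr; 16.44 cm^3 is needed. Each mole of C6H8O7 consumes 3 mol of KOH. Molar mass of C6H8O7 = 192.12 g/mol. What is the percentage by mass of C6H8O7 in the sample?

59.0%

Total n(KOH) added = 0.3029 x 0.03121 = 0.009454 mol.
n(HBr) used = 0.2530 x 0.01644 = 0.004159 mol, which equals the excess n(KOH).
So n(KOH) consumed by the sample = 0.009454 - 0.004159 = 0.005294 mol.
n(C6H8O7) = 0.005294 / 3 = 0.001765 mol.
mass C6H8O7 = 0.001765 x 192.12 = 0.3390 g, so %C6H8O7 = 0.3390/0.5746 x 100 = 59.0%.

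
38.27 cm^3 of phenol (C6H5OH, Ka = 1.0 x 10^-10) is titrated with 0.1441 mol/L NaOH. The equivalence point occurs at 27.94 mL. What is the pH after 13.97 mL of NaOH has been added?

10.00

13.97 mL is exactly half the equivalence volume (27.94/2), i.e. the half-equivalence point.
There, n(HA) = n(A^-), so pH = pKa = -log(1.0 x 10^-10) = 10.00.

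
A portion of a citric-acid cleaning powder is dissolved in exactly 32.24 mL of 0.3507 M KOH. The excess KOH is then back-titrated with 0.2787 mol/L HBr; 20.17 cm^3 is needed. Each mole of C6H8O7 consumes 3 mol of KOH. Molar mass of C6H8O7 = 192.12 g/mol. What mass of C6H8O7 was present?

0.364 g

Total n(KOH) added = 0.3507 x 0.03224 = 0.01131 mol.
n(HBr) used = 0.2787 x 0.02017 = 0.005621 mol, which equals the excess n(KOH).
So n(KOH) consumed by the sample = 0.01131 - 0.005621 = 0.005685 mol.
n(C6H8O7) = 0.005685 / 3 = 0.001895 mol.
mass = 0.001895 mol x 192.12 g/mol = 0.364 g.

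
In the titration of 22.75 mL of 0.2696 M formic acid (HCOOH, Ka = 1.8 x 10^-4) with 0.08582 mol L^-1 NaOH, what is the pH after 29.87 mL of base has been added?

Initial n(HCOOH) = 0.2696 x 0.02275 = 0.006133 mol.
n(NaOH) added = 0.08582 x 0.02987 = 0.002563 mol, converting that many moles of HCOOH to HCOO-.
Remaining n(HCOOH) = 0.003570 mol; n(HCOO-) = 0.002563 mol.
By Henderson-Hasselbalch, pH = pKa + log([A^-]/[HA]) = 3.74 + log(0.002563/0.003570) = 3.74 + (-0.14) = 3.60.

3.60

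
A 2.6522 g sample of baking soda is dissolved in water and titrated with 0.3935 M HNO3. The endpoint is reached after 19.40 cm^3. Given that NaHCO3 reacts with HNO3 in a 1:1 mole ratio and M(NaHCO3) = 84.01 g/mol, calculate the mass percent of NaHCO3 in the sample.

24.2%

n(HNO3) = 0.3935 x 0.01940 = 0.007634 mol.
n(NaHCO3) = 0.007634 / 1 = 0.007634 mol.
mass of NaHCO3 = 0.007634 x 84.01 = 0.6413 g.
% purity = 0.6413 / 2.6522 x 100 = 24.2%.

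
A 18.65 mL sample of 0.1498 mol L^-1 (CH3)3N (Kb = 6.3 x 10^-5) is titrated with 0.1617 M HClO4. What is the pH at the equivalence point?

5.45

n((CH3)3N) = 0.1498 x 0.01865 = 0.002794 mol; V(HClO4) at equivalence = 0.002794/0.1617 = 0.01728 L.
At equivalence the base is fully converted to (CH3)3NH+; total volume = 0.03593 L, so [(CH3)3NH+] = 0.002794/0.03593 = 0.07776 M.
Ka((CH3)3NH+) = Kw/Kb = 1.0e-14 / 6.3 x 10^-5 = 1.59e-10.
[H^+] = sqrt(Ka x [(CH3)3NH+]) = sqrt(1.59e-10 x 0.07776) = 3.51e-6 M.
pH = -log(3.51e-6) = 5.45.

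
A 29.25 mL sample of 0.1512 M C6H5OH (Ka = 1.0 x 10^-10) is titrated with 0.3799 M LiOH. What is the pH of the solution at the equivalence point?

11.52

n(C6H5OH) = 0.1512 x 0.02925 = 0.004423 mol; V(LiOH) at equivalence = 0.004423/0.3799 = 0.01164 L.
At equivalence all the acid is converted to C6H5O-; total volume = 0.02925 + 0.01164 = 0.04089 L, so [C6H5O-] = 0.004423/0.04089 = 0.1082 M.
Kb = Kw/Ka = 1.0e-14 / 1.0 x 10^-10 = 0.000100.
[OH^-] = sqrt(Kb x [C6H5O-]) = sqrt(0.000100 x 0.1082) = 0.00329 M.
pOH = 2.48, so pH = 14.00 - 2.48 = 11.52.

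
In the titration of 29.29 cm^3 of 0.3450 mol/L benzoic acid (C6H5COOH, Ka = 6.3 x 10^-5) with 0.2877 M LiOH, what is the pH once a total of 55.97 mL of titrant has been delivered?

n(acid) = 0.3450 x 0.02929 = 0.01011 mol; n(LiOH) added = 0.2877 x 0.05597 = 0.01610 mol.
Base is in excess by 0.01610 - 0.01011 = 0.005998 mol in a total volume of 0.08526 L.
[OH^-] = 0.005998/0.08526 = 0.07034 M, so pOH = 1.15 and pH = 14.00 - 1.15 = 12.85.

12.85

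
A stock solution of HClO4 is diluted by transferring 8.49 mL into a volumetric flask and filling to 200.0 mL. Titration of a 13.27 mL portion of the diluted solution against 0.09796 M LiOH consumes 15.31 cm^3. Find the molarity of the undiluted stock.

2.66 M

n(LiOH) = 0.09796 x 0.01531 = 0.001500 mol.
n(HClO4) in the aliquot = 0.001500 mol.
[diluted HClO4] = 0.001500 / 0.01327 = 0.1130 M.
Dilution factor = 200.0/8.490 = 23.56, so [stock] = 0.1130 x 23.56 = 2.66 M.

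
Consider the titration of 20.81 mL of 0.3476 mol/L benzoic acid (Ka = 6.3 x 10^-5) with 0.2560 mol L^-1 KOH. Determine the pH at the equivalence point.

8.68

n(C6H5COOH) = 0.3476 x 0.02081 = 0.007234 mol; V(KOH) at equivalence = 0.007234/0.2560 = 0.02826 L.
At equivalence all the acid is converted to C6H5COO-; total volume = 0.02081 + 0.02826 = 0.04907 L, so [C6H5COO-] = 0.007234/0.04907 = 0.1474 M.
Kb = Kw/Ka = 1.0e-14 / 6.3 x 10^-5 = 1.59e-10.
[OH^-] = sqrt(Kb x [C6H5COO-]) = sqrt(1.59e-10 x 0.1474) = 4.84e-6 M.
pOH = 5.32, so pH = 14.00 - 5.32 = 8.68.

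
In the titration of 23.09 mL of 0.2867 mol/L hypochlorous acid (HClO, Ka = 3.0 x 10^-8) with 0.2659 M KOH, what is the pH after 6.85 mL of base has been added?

Initial n(HClO) = 0.2867 x 0.02309 = 0.006620 mol.
n(KOH) added = 0.2659 x 0.006850 = 0.001821 mol, converting that many moles of HClO to ClO-.
Remaining n(HClO) = 0.004798 mol; n(ClO-) = 0.001821 mol.
By Henderson-Hasselbalch, pH = pKa + log([A^-]/[HA]) = 7.52 + log(0.001821/0.004798) = 7.52 + (-0.42) = 7.10.

7.10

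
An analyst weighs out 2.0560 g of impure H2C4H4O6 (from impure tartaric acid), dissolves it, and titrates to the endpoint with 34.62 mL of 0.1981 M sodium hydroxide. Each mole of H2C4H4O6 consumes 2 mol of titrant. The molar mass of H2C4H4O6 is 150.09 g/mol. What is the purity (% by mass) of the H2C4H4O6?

25.0%

n(NaOH) = 0.1981 x 0.03462 = 0.006858 mol.
n(H2C4H4O6) = 0.006858 / 2 = 0.003429 mol.
mass of H2C4H4O6 = 0.003429 x 150.09 = 0.5147 g.
% purity = 0.5147 / 2.0560 x 100 = 25.0%.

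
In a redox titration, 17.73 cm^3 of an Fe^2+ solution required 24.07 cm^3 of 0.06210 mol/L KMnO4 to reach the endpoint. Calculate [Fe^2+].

n(KMnO4) = 0.06210 x 0.02407 = 0.001495 mol.
From the balanced equation, 1 mol KMnO4 reacts with 5 mol Fe^2+, so n(Fe^2+) = 0.001495 x 5/1 = 0.007474 mol.
[Fe^2+] = 0.007474 / 0.01773 L = 0.422 M.

0.422 M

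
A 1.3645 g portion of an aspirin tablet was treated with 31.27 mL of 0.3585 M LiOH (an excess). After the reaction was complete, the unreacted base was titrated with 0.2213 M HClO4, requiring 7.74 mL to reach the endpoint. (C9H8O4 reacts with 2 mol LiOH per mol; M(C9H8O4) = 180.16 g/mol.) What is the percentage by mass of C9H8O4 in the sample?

Total n(LiOH) added = 0.3585 x 0.03127 = 0.01121 mol.
n(HClO4) used = 0.2213 x 0.007740 = 0.001713 mol, which equals the excess n(LiOH).
So n(LiOH) consumed by the sample = 0.01121 - 0.001713 = 0.009497 mol.
n(C9H8O4) = 0.009497 / 2 = 0.004749 mol.
mass C9H8O4 = 0.004749 x 180.16 = 0.8555 g, so %C9H8O4 = 0.8555/1.3645 x 100 = 62.7%.

62.7%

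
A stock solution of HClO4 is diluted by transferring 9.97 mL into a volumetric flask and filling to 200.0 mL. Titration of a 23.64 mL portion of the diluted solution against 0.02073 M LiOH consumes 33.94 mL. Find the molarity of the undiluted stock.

n(LiOH) = 0.02073 x 0.03394 = 0.0007036 mol.
n(HClO4) in the aliquot = 0.0007036 mol.
[diluted HClO4] = 0.0007036 / 0.02364 = 0.02976 M.
Dilution factor = 200.0/9.970 = 20.06, so [stock] = 0.02976 x 20.06 = 0.597 M.

0.597 M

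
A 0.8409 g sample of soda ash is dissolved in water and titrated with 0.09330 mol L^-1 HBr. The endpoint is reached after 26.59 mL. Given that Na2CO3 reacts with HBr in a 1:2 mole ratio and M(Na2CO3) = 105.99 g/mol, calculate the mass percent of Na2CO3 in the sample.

15.6%

n(HBr) = 0.09330 x 0.02659 = 0.002481 mol.
n(Na2CO3) = 0.002481 / 2 = 0.001240 mol.
mass of Na2CO3 = 0.001240 x 105.99 = 0.1315 g.
% purity = 0.1315 / 0.8409 x 100 = 15.6%.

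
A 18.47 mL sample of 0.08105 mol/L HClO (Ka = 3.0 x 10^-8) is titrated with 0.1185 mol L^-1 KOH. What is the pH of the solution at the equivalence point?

10.10

n(HClO) = 0.08105 x 0.01847 = 0.001497 mol; V(KOH) at equivalence = 0.001497/0.1185 = 0.01263 L.
At equivalence all the acid is converted to ClO-; total volume = 0.01847 + 0.01263 = 0.03110 L, so [ClO-] = 0.001497/0.03110 = 0.04813 M.
Kb = Kw/Ka = 1.0e-14 / 3.0 x 10^-8 = 3.33e-7.
[OH^-] = sqrt(Kb x [ClO-]) = sqrt(3.33e-7 x 0.04813) = 0.000127 M.
pOH = 3.90, so pH = 14.00 - 3.90 = 10.10.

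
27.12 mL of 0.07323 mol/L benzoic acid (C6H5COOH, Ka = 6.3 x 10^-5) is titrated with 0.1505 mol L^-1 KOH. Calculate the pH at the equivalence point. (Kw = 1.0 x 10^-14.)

n(C6H5COOH) = 0.07323 x 0.02712 = 0.001986 mol; V(KOH) at equivalence = 0.001986/0.1505 = 0.01320 L.
At equivalence all the acid is converted to C6H5COO-; total volume = 0.02712 + 0.01320 = 0.04032 L, so [C6H5COO-] = 0.001986/0.04032 = 0.04926 M.
Kb = Kw/Ka = 1.0e-14 / 6.3 x 10^-5 = 1.59e-10.
[OH^-] = sqrt(Kb x [C6H5COO-]) = sqrt(1.59e-10 x 0.04926) = 2.80e-6 M.
pOH = 5.55, so pH = 14.00 - 5.55 = 8.45.

8.45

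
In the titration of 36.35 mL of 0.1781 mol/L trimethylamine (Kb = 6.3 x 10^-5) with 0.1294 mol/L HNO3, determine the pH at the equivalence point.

5.46

n((CH3)3N) = 0.1781 x 0.03635 = 0.006474 mol; V(HNO3) at equivalence = 0.006474/0.1294 = 0.05003 L.
At equivalence the base is fully converted to (CH3)3NH+; total volume = 0.08638 L, so [(CH3)3NH+] = 0.006474/0.08638 = 0.07495 M.
Ka((CH3)3NH+) = Kw/Kb = 1.0e-14 / 6.3 x 10^-5 = 1.59e-10.
[H^+] = sqrt(Ka x [(CH3)3NH+]) = sqrt(1.59e-10 x 0.07495) = 3.45e-6 M.
pH = -log(3.45e-6) = 5.46.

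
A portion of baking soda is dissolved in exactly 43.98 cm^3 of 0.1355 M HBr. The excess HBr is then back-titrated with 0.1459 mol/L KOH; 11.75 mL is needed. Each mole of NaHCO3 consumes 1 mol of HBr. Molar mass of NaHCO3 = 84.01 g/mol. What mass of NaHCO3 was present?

0.357 g

Total n(HBr) added = 0.1355 x 0.04398 = 0.005959 mol.
n(KOH) used = 0.1459 x 0.01175 = 0.001714 mol, which equals the excess n(HBr).
So n(HBr) consumed by the sample = 0.005959 - 0.001714 = 0.004245 mol.
n(NaHCO3) = 0.004245 / 1 = 0.004245 mol.
mass = 0.004245 mol x 84.01 g/mol = 0.357 g.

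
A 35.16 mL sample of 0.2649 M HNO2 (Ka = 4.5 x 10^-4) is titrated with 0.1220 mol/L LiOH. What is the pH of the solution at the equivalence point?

n(HNO2) = 0.2649 x 0.03516 = 0.009314 mol; V(LiOH) at equivalence = 0.009314/0.1220 = 0.07634 L.
At equivalence all the acid is converted to NO2-; total volume = 0.03516 + 0.07634 = 0.1115 L, so [NO2-] = 0.009314/0.1115 = 0.08353 M.
Kb = Kw/Ka = 1.0e-14 / 4.5 x 10^-4 = 2.22e-11.
[OH^-] = sqrt(Kb x [NO2-]) = sqrt(2.22e-11 x 0.08353) = 1.36e-6 M.
pOH = 5.87, so pH = 14.00 - 5.87 = 8.13.

8.13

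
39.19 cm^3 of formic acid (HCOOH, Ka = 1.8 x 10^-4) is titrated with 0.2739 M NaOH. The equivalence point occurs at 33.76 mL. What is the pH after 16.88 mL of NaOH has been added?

3.74

16.88 mL is exactly half the equivalence volume (33.76/2), i.e. the half-equivalence point.
There, n(HA) = n(A^-), so pH = pKa = -log(1.8 x 10^-4) = 3.74.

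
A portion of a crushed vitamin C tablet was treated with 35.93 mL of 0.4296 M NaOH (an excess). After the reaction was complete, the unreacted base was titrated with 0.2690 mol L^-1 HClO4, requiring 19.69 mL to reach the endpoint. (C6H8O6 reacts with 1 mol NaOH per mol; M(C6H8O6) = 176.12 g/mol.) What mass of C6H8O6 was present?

1.79 g

Total n(NaOH) added = 0.4296 x 0.03593 = 0.01544 mol.
n(HClO4) used = 0.2690 x 0.01969 = 0.005297 mol, which equals the excess n(NaOH).
So n(NaOH) consumed by the sample = 0.01544 - 0.005297 = 0.01014 mol.
n(C6H8O6) = 0.01014 / 1 = 0.01014 mol.
mass = 0.01014 mol x 176.12 g/mol = 1.79 g.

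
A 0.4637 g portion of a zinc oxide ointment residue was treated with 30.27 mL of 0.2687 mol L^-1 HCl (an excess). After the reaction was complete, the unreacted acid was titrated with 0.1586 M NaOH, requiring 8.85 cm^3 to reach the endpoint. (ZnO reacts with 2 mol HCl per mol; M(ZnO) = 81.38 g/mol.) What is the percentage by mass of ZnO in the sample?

Total n(HCl) added = 0.2687 x 0.03027 = 0.008134 mol.
n(NaOH) used = 0.1586 x 0.008850 = 0.001404 mol, which equals the excess n(HCl).
So n(HCl) consumed by the sample = 0.008134 - 0.001404 = 0.006730 mol.
n(ZnO) = 0.006730 / 2 = 0.003365 mol.
mass ZnO = 0.003365 x 81.38 = 0.2738 g, so %ZnO = 0.2738/0.4637 x 100 = 59.1%.

59.1%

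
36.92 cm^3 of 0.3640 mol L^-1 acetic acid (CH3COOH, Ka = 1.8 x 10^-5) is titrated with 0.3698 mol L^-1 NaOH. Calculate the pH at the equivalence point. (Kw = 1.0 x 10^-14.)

9.00

n(CH3COOH) = 0.3640 x 0.03692 = 0.01344 mol; V(NaOH) at equivalence = 0.01344/0.3698 = 0.03634 L.
At equivalence all the acid is converted to CH3COO-; total volume = 0.03692 + 0.03634 = 0.07326 L, so [CH3COO-] = 0.01344/0.07326 = 0.1834 M.
Kb = Kw/Ka = 1.0e-14 / 1.8 x 10^-5 = 5.56e-10.
[OH^-] = sqrt(Kb x [CH3COO-]) = sqrt(5.56e-10 x 0.1834) = 1.01e-5 M.
pOH = 5.00, so pH = 14.00 - 5.00 = 9.00.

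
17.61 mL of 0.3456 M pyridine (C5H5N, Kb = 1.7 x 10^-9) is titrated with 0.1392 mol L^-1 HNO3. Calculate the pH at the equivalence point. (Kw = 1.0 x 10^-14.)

n(C5H5N) = 0.3456 x 0.01761 = 0.006086 mol; V(HNO3) at equivalence = 0.006086/0.1392 = 0.04372 L.
At equivalence the base is fully converted to C5H5NH+; total volume = 0.06133 L, so [C5H5NH+] = 0.006086/0.06133 = 0.09923 M.
Ka(C5H5NH+) = Kw/Kb = 1.0e-14 / 1.7 x 10^-9 = 5.88e-6.
[H^+] = sqrt(Ka x [C5H5NH+]) = sqrt(5.88e-6 x 0.09923) = 0.000764 M.
pH = -log(0.000764) = 3.12.

3.12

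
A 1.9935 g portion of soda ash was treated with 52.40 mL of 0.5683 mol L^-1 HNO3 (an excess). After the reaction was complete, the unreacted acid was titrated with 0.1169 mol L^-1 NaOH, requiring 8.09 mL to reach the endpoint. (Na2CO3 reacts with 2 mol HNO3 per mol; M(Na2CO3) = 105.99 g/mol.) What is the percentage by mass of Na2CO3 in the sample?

76.6%

Total n(HNO3) added = 0.5683 x 0.05240 = 0.02978 mol.
n(NaOH) used = 0.1169 x 0.008090 = 0.0009457 mol, which equals the excess n(HNO3).
So n(HNO3) consumed by the sample = 0.02978 - 0.0009457 = 0.02883 mol.
n(Na2CO3) = 0.02883 / 2 = 0.01442 mol.
mass Na2CO3 = 0.01442 x 105.99 = 1.528 g, so %Na2CO3 = 1.528/1.9935 x 100 = 76.6%.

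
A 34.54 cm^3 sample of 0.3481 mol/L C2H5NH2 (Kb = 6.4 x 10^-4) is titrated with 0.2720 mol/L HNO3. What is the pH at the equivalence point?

n(C2H5NH2) = 0.3481 x 0.03454 = 0.01202 mol; V(HNO3) at equivalence = 0.01202/0.2720 = 0.04420 L.
At equivalence the base is fully converted to C2H5NH3+; total volume = 0.07874 L, so [C2H5NH3+] = 0.01202/0.07874 = 0.1527 M.
Ka(C2H5NH3+) = Kw/Kb = 1.0e-14 / 6.4 x 10^-4 = 1.56e-11.
[H^+] = sqrt(Ka x [C2H5NH3+]) = sqrt(1.56e-11 x 0.1527) = 1.54e-6 M.
pH = -log(1.54e-6) = 5.81.

5.81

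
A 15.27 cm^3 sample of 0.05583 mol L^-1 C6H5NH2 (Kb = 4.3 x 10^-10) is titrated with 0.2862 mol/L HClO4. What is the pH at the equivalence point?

n(C6H5NH2) = 0.05583 x 0.01527 = 0.0008525 mol; V(HClO4) at equivalence = 0.0008525/0.2862 = 0.002979 L.
At equivalence the base is fully converted to C6H5NH3+; total volume = 0.01825 L, so [C6H5NH3+] = 0.0008525/0.01825 = 0.04672 M.
Ka(C6H5NH3+) = Kw/Kb = 1.0e-14 / 4.3 x 10^-10 = 2.33e-5.
[H^+] = sqrt(Ka x [C6H5NH3+]) = sqrt(2.33e-5 x 0.04672) = 0.00104 M.
pH = -log(0.00104) = 2.98.

2.98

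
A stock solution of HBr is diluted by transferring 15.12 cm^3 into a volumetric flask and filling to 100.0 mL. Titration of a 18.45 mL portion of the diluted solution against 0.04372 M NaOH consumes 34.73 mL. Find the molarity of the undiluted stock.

n(NaOH) = 0.04372 x 0.03473 = 0.001518 mol.
n(HBr) in the aliquot = 0.001518 mol.
[diluted HBr] = 0.001518 / 0.01845 = 0.08230 M.
Dilution factor = 100.0/15.12 = 6.614, so [stock] = 0.08230 x 6.614 = 0.544 M.

0.544 M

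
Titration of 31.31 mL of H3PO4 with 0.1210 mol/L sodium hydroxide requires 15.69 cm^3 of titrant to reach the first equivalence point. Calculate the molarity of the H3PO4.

0.0606 M

n(NaOH) = 0.1210 x 0.01569 = 0.001898 mol.
At the first equivalence point, 1 mol OH^- react per mol H3PO4, so n(H3PO4) = 0.001898 / 1 = 0.001898 mol.
[H3PO4] = 0.001898 / 0.03131 L = 0.0606 M.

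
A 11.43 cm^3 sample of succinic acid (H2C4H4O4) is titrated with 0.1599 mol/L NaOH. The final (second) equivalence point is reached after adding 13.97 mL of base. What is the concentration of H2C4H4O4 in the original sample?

n(NaOH) = 0.1599 x 0.01397 = 0.002234 mol.
At the final (second) equivalence point, 2 mol OH^- react per mol H2C4H4O4, so n(H2C4H4O4) = 0.002234 / 2 = 0.001117 mol.
[H2C4H4O4] = 0.001117 / 0.01143 L = 0.0977 M.

0.0977 M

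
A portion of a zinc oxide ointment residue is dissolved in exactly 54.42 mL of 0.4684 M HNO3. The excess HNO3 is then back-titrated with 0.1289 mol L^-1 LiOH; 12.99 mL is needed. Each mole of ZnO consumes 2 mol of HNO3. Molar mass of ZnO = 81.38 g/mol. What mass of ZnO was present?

Total n(HNO3) added = 0.4684 x 0.05442 = 0.02549 mol.
n(LiOH) used = 0.1289 x 0.01299 = 0.001674 mol, which equals the excess n(HNO3).
So n(HNO3) consumed by the sample = 0.02549 - 0.001674 = 0.02382 mol.
n(ZnO) = 0.02382 / 2 = 0.01191 mol.
mass = 0.01191 mol x 81.38 g/mol = 0.969 g.

0.969 g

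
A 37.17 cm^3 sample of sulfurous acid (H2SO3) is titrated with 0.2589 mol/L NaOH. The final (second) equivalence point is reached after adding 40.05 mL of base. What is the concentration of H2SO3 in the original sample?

0.139 M

n(NaOH) = 0.2589 x 0.04005 = 0.01037 mol.
At the final (second) equivalence point, 2 mol OH^- react per mol H2SO3, so n(H2SO3) = 0.01037 / 2 = 0.005184 mol.
[H2SO3] = 0.005184 / 0.03717 L = 0.139 M.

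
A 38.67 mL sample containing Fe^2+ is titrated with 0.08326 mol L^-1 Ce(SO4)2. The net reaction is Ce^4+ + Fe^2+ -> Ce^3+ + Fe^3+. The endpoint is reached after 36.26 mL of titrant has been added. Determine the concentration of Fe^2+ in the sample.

0.0781 M

n(Ce(SO4)2) = 0.08326 x 0.03626 = 0.003019 mol.
From the balanced equation, 1 mol Ce(SO4)2 reacts with 1 mol Fe^2+, so n(Fe^2+) = 0.003019 x 1/1 = 0.003019 mol.
[Fe^2+] = 0.003019 / 0.03867 L = 0.0781 M.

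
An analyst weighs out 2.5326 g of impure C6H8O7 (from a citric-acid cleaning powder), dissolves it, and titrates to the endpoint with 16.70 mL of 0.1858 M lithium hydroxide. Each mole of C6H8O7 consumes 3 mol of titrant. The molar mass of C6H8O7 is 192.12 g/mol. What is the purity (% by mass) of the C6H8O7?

7.85%

n(LiOH) = 0.1858 x 0.01670 = 0.003103 mol.
n(C6H8O7) = 0.003103 / 3 = 0.001034 mol.
mass of C6H8O7 = 0.001034 x 192.12 = 0.1987 g.
% purity = 0.1987 / 2.5326 x 100 = 7.85%.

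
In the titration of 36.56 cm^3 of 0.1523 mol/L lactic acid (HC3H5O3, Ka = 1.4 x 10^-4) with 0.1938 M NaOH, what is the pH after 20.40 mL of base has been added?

Initial n(HC3H5O3) = 0.1523 x 0.03656 = 0.005568 mol.
n(NaOH) added = 0.1938 x 0.02040 = 0.003954 mol, converting that many moles of HC3H5O3 to C3H5O3-.
Remaining n(HC3H5O3) = 0.001615 mol; n(C3H5O3-) = 0.003954 mol.
By Henderson-Hasselbalch, pH = pKa + log([A^-]/[HA]) = 3.85 + log(0.003954/0.001615) = 3.85 + (+0.39) = 4.24.

4.24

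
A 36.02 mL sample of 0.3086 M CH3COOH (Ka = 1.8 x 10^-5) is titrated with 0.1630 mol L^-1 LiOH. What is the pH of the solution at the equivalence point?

8.89

n(CH3COOH) = 0.3086 x 0.03602 = 0.01112 mol; V(LiOH) at equivalence = 0.01112/0.1630 = 0.06819 L.
At equivalence all the acid is converted to CH3COO-; total volume = 0.03602 + 0.06819 = 0.1042 L, so [CH3COO-] = 0.01112/0.1042 = 0.1067 M.
Kb = Kw/Ka = 1.0e-14 / 1.8 x 10^-5 = 5.56e-10.
[OH^-] = sqrt(Kb x [CH3COO-]) = sqrt(5.56e-10 x 0.1067) = 7.70e-6 M.
pOH = 5.11, so pH = 14.00 - 5.11 = 8.89.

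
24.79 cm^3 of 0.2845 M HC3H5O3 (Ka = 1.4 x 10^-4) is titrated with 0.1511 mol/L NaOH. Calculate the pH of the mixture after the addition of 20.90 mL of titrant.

3.76

Initial n(HC3H5O3) = 0.2845 x 0.02479 = 0.007053 mol.
n(NaOH) added = 0.1511 x 0.02090 = 0.003158 mol, converting that many moles of HC3H5O3 to C3H5O3-.
Remaining n(HC3H5O3) = 0.003895 mol; n(C3H5O3-) = 0.003158 mol.
By Henderson-Hasselbalch, pH = pKa + log([A^-]/[HA]) = 3.85 + log(0.003158/0.003895) = 3.85 + (-0.09) = 3.76.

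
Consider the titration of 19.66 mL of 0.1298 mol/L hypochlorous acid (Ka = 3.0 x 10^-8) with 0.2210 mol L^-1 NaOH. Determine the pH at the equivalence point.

10.22

n(HClO) = 0.1298 x 0.01966 = 0.002552 mol; V(NaOH) at equivalence = 0.002552/0.2210 = 0.01155 L.
At equivalence all the acid is converted to ClO-; total volume = 0.01966 + 0.01155 = 0.03121 L, so [ClO-] = 0.002552/0.03121 = 0.08177 M.
Kb = Kw/Ka = 1.0e-14 / 3.0 x 10^-8 = 3.33e-7.
[OH^-] = sqrt(Kb x [ClO-]) = sqrt(3.33e-7 x 0.08177) = 0.000165 M.
pOH = 3.78, so pH = 14.00 - 3.78 = 10.22.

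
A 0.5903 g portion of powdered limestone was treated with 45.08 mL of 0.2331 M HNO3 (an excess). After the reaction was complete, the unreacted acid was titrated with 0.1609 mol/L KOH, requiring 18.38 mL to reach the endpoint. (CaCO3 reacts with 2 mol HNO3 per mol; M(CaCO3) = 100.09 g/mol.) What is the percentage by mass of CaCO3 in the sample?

64.0%

Total n(HNO3) added = 0.2331 x 0.04508 = 0.01051 mol.
n(KOH) used = 0.1609 x 0.01838 = 0.002957 mol, which equals the excess n(HNO3).
So n(HNO3) consumed by the sample = 0.01051 - 0.002957 = 0.007551 mol.
n(CaCO3) = 0.007551 / 2 = 0.003775 mol.
mass CaCO3 = 0.003775 x 100.09 = 0.3779 g, so %CaCO3 = 0.3779/0.5903 x 100 = 64.0%.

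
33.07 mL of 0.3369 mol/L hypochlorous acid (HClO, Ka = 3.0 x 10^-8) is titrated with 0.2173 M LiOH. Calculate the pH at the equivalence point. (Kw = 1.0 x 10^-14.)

10.32

n(HClO) = 0.3369 x 0.03307 = 0.01114 mol; V(LiOH) at equivalence = 0.01114/0.2173 = 0.05127 L.
At equivalence all the acid is converted to ClO-; total volume = 0.03307 + 0.05127 = 0.08434 L, so [ClO-] = 0.01114/0.08434 = 0.1321 M.
Kb = Kw/Ka = 1.0e-14 / 3.0 x 10^-8 = 3.33e-7.
[OH^-] = sqrt(Kb x [ClO-]) = sqrt(3.33e-7 x 0.1321) = 0.000210 M.
pOH = 3.68, so pH = 14.00 - 3.68 = 10.32.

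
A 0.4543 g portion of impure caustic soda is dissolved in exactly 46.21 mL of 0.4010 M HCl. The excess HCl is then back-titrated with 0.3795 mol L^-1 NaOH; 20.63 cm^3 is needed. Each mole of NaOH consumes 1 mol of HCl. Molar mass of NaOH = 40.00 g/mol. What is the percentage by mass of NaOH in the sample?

Total n(HCl) added = 0.4010 x 0.04621 = 0.01853 mol.
n(NaOH) used = 0.3795 x 0.02063 = 0.007829 mol, which equals the excess n(HCl).
So n(HCl) consumed by the sample = 0.01853 - 0.007829 = 0.01070 mol.
n(NaOH) = 0.01070 / 1 = 0.01070 mol.
mass NaOH = 0.01070 x 40.00 = 0.4280 g, so %NaOH = 0.4280/0.4543 x 100 = 94.2%.

94.2%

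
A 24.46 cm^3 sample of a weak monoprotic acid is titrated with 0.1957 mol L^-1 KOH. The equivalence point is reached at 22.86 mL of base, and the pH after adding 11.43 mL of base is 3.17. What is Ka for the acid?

11.43 mL is half of the equivalence volume, so this is the half-equivalence point where [HA] = [A^-].
At half-equivalence pH = pKa, so pKa = 3.17.
Ka = 10^(-3.17) = 6.8 x 10^-4.

6.8 x 10^-4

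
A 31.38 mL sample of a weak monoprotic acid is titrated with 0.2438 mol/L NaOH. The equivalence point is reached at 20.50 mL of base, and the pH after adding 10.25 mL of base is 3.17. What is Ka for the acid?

10.25 mL is half of the equivalence volume, so this is the half-equivalence point where [HA] = [A^-].
At half-equivalence pH = pKa, so pKa = 3.17.
Ka = 10^(-3.17) = 6.8 x 10^-4.

6.8 x 10^-4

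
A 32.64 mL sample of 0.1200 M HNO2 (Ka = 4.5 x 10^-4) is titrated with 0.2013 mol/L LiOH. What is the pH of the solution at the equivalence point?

8.11

n(HNO2) = 0.1200 x 0.03264 = 0.003917 mol; V(LiOH) at equivalence = 0.003917/0.2013 = 0.01946 L.
At equivalence all the acid is converted to NO2-; total volume = 0.03264 + 0.01946 = 0.05210 L, so [NO2-] = 0.003917/0.05210 = 0.07518 M.
Kb = Kw/Ka = 1.0e-14 / 4.5 x 10^-4 = 2.22e-11.
[OH^-] = sqrt(Kb x [NO2-]) = sqrt(2.22e-11 x 0.07518) = 1.29e-6 M.
pOH = 5.89, so pH = 14.00 - 5.89 = 8.11.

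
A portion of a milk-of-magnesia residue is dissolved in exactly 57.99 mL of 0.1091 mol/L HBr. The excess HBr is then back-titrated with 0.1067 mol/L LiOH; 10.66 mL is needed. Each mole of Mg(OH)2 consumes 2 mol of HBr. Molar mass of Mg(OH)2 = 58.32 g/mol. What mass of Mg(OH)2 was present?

Total n(HBr) added = 0.1091 x 0.05799 = 0.006327 mol.
n(LiOH) used = 0.1067 x 0.01066 = 0.001137 mol, which equals the excess n(HBr).
So n(HBr) consumed by the sample = 0.006327 - 0.001137 = 0.005189 mol.
n(Mg(OH)2) = 0.005189 / 2 = 0.002595 mol.
mass = 0.002595 mol x 58.32 g/mol = 0.151 g.

0.151 g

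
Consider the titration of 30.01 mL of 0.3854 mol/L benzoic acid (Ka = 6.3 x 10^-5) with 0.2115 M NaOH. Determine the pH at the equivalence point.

n(C6H5COOH) = 0.3854 x 0.03001 = 0.01157 mol; V(NaOH) at equivalence = 0.01157/0.2115 = 0.05468 L.
At equivalence all the acid is converted to C6H5COO-; total volume = 0.03001 + 0.05468 = 0.08469 L, so [C6H5COO-] = 0.01157/0.08469 = 0.1366 M.
Kb = Kw/Ka = 1.0e-14 / 6.3 x 10^-5 = 1.59e-10.
[OH^-] = sqrt(Kb x [C6H5COO-]) = sqrt(1.59e-10 x 0.1366) = 4.66e-6 M.
pOH = 5.33, so pH = 14.00 - 5.33 = 8.67.

8.67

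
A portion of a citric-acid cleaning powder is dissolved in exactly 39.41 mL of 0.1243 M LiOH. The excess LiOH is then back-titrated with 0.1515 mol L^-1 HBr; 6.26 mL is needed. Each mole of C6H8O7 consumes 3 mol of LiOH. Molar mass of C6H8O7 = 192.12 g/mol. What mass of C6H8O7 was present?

0.253 g

Total n(LiOH) added = 0.1243 x 0.03941 = 0.004899 mol.
n(HBr) used = 0.1515 x 0.006260 = 0.0009484 mol, which equals the excess n(LiOH).
So n(LiOH) consumed by the sample = 0.004899 - 0.0009484 = 0.003950 mol.
n(C6H8O7) = 0.003950 / 3 = 0.001317 mol.
mass = 0.001317 mol x 192.12 g/mol = 0.253 g.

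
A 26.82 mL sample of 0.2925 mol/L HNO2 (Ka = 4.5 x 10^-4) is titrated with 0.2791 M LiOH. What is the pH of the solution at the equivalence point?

8.25

n(HNO2) = 0.2925 x 0.02682 = 0.007845 mol; V(LiOH) at equivalence = 0.007845/0.2791 = 0.02811 L.
At equivalence all the acid is converted to NO2-; total volume = 0.02682 + 0.02811 = 0.05493 L, so [NO2-] = 0.007845/0.05493 = 0.1428 M.
Kb = Kw/Ka = 1.0e-14 / 4.5 x 10^-4 = 2.22e-11.
[OH^-] = sqrt(Kb x [NO2-]) = sqrt(2.22e-11 x 0.1428) = 1.78e-6 M.
pOH = 5.75, so pH = 14.00 - 5.75 = 8.25.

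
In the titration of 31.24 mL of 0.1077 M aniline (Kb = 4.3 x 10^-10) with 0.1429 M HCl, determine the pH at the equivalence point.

n(C6H5NH2) = 0.1077 x 0.03124 = 0.003365 mol; V(HCl) at equivalence = 0.003365/0.1429 = 0.02354 L.
At equivalence the base is fully converted to C6H5NH3+; total volume = 0.05478 L, so [C6H5NH3+] = 0.003365/0.05478 = 0.06141 M.
Ka(C6H5NH3+) = Kw/Kb = 1.0e-14 / 4.3 x 10^-10 = 2.33e-5.
[H^+] = sqrt(Ka x [C6H5NH3+]) = sqrt(2.33e-5 x 0.06141) = 0.00120 M.
pH = -log(0.00120) = 2.92.

2.92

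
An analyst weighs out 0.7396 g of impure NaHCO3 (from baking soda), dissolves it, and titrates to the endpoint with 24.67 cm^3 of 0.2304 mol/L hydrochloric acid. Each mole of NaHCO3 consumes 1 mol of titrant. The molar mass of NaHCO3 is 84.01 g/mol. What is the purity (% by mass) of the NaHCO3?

64.6%

n(HCl) = 0.2304 x 0.02467 = 0.005684 mol.
n(NaHCO3) = 0.005684 / 1 = 0.005684 mol.
mass of NaHCO3 = 0.005684 x 84.01 = 0.4775 g.
% purity = 0.4775 / 0.7396 x 100 = 64.6%.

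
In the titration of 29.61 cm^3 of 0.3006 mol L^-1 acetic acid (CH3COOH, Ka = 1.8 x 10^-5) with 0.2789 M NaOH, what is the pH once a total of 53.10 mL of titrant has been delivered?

12.85

n(acid) = 0.3006 x 0.02961 = 0.008901 mol; n(NaOH) added = 0.2789 x 0.05310 = 0.01481 mol.
Base is in excess by 0.01481 - 0.008901 = 0.005909 mol in a total volume of 0.08271 L.
[OH^-] = 0.005909/0.08271 = 0.07144 M, so pOH = 1.15 and pH = 14.00 - 1.15 = 12.85.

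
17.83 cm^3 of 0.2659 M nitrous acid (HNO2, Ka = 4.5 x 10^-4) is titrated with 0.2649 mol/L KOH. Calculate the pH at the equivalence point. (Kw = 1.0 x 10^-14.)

n(HNO2) = 0.2659 x 0.01783 = 0.004741 mol; V(KOH) at equivalence = 0.004741/0.2649 = 0.01790 L.
At equivalence all the acid is converted to NO2-; total volume = 0.01783 + 0.01790 = 0.03573 L, so [NO2-] = 0.004741/0.03573 = 0.1327 M.
Kb = Kw/Ka = 1.0e-14 / 4.5 x 10^-4 = 2.22e-11.
[OH^-] = sqrt(Kb x [NO2-]) = sqrt(2.22e-11 x 0.1327) = 1.72e-6 M.
pOH = 5.77, so pH = 14.00 - 5.77 = 8.23.

8.23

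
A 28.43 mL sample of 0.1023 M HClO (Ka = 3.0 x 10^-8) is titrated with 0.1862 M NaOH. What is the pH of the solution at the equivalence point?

10.17

n(HClO) = 0.1023 x 0.02843 = 0.002908 mol; V(NaOH) at equivalence = 0.002908/0.1862 = 0.01562 L.
At equivalence all the acid is converted to ClO-; total volume = 0.02843 + 0.01562 = 0.04405 L, so [ClO-] = 0.002908/0.04405 = 0.06603 M.
Kb = Kw/Ka = 1.0e-14 / 3.0 x 10^-8 = 3.33e-7.
[OH^-] = sqrt(Kb x [ClO-]) = sqrt(3.33e-7 x 0.06603) = 0.000148 M.
pOH = 3.83, so pH = 14.00 - 3.83 = 10.17.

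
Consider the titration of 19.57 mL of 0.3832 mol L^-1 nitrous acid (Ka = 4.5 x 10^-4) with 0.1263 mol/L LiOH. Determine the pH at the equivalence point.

n(HNO2) = 0.3832 x 0.01957 = 0.007499 mol; V(LiOH) at equivalence = 0.007499/0.1263 = 0.05938 L.
At equivalence all the acid is converted to NO2-; total volume = 0.01957 + 0.05938 = 0.07895 L, so [NO2-] = 0.007499/0.07895 = 0.09499 M.
Kb = Kw/Ka = 1.0e-14 / 4.5 x 10^-4 = 2.22e-11.
[OH^-] = sqrt(Kb x [NO2-]) = sqrt(2.22e-11 x 0.09499) = 1.45e-6 M.
pOH = 5.84, so pH = 14.00 - 5.84 = 8.16.

8.16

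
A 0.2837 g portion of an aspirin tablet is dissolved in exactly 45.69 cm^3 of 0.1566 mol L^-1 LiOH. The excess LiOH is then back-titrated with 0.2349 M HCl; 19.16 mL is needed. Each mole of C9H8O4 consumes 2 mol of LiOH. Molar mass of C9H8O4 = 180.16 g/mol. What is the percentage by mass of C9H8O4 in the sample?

84.3%

Total n(LiOH) added = 0.1566 x 0.04569 = 0.007155 mol.
n(HCl) used = 0.2349 x 0.01916 = 0.004501 mol, which equals the excess n(LiOH).
So n(LiOH) consumed by the sample = 0.007155 - 0.004501 = 0.002654 mol.
n(C9H8O4) = 0.002654 / 2 = 0.001327 mol.
mass C9H8O4 = 0.001327 x 180.16 = 0.2391 g, so %C9H8O4 = 0.2391/0.2837 x 100 = 84.3%.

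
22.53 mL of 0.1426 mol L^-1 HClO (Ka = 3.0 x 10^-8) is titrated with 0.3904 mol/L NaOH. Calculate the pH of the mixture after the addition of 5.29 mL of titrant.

Initial n(HClO) = 0.1426 x 0.02253 = 0.003213 mol.
n(NaOH) added = 0.3904 x 0.005290 = 0.002065 mol, converting that many moles of HClO to ClO-.
Remaining n(HClO) = 0.001148 mol; n(ClO-) = 0.002065 mol.
By Henderson-Hasselbalch, pH = pKa + log([A^-]/[HA]) = 7.52 + log(0.002065/0.001148) = 7.52 + (+0.26) = 7.78.

7.78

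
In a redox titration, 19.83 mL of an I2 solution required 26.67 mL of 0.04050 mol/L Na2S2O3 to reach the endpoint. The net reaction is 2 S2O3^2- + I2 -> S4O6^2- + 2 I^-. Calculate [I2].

n(Na2S2O3) = 0.04050 x 0.02667 = 0.001080 mol.
From the balanced equation, 2 mol Na2S2O3 reacts with 1 mol I2, so n(I2) = 0.001080 x 1/2 = 0.0005401 mol.
[I2] = 0.0005401 / 0.01983 L = 0.0272 M.

0.0272 M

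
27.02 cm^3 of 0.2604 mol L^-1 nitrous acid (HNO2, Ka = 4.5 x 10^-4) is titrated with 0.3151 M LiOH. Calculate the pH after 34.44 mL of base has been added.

n(acid) = 0.2604 x 0.02702 = 0.007036 mol; n(LiOH) added = 0.3151 x 0.03444 = 0.01085 mol.
Base is in excess by 0.01085 - 0.007036 = 0.003816 mol in a total volume of 0.06146 L.
[OH^-] = 0.003816/0.06146 = 0.06209 M, so pOH = 1.21 and pH = 14.00 - 1.21 = 12.79.

12.79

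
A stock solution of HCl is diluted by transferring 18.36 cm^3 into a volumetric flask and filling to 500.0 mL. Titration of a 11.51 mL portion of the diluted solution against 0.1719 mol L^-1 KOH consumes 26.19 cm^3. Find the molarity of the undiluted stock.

n(KOH) = 0.1719 x 0.02619 = 0.004502 mol.
n(HCl) in the aliquot = 0.004502 mol.
[diluted HCl] = 0.004502 / 0.01151 = 0.3911 M.
Dilution factor = 500.0/18.36 = 27.23, so [stock] = 0.3911 x 27.23 = 10.7 M.

10.7 M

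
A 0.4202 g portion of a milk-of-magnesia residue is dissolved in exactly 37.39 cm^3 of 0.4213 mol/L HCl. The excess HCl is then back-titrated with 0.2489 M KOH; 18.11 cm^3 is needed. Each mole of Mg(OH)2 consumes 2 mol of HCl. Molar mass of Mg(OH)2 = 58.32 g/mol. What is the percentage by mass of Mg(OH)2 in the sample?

Total n(HCl) added = 0.4213 x 0.03739 = 0.01575 mol.
n(KOH) used = 0.2489 x 0.01811 = 0.004508 mol, which equals the excess n(HCl).
So n(HCl) consumed by the sample = 0.01575 - 0.004508 = 0.01124 mol.
n(Mg(OH)2) = 0.01124 / 2 = 0.005622 mol.
mass Mg(OH)2 = 0.005622 x 58.32 = 0.3279 g, so %Mg(OH)2 = 0.3279/0.4202 x 100 = 78.0%.

78.0%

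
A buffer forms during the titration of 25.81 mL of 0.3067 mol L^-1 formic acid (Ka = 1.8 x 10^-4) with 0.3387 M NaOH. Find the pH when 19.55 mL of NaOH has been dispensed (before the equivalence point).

4.45

Initial n(HCOOH) = 0.3067 x 0.02581 = 0.007916 mol.
n(NaOH) added = 0.3387 x 0.01955 = 0.006622 mol, converting that many moles of HCOOH to HCOO-.
Remaining n(HCOOH) = 0.001294 mol; n(HCOO-) = 0.006622 mol.
By Henderson-Hasselbalch, pH = pKa + log([A^-]/[HA]) = 3.74 + log(0.006622/0.001294) = 3.74 + (+0.71) = 4.45.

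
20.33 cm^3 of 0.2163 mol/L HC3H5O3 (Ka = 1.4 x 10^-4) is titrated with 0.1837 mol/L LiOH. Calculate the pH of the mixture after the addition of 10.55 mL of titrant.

3.75

Initial n(HC3H5O3) = 0.2163 x 0.02033 = 0.004397 mol.
n(LiOH) added = 0.1837 x 0.01055 = 0.001938 mol, converting that many moles of HC3H5O3 to C3H5O3-.
Remaining n(HC3H5O3) = 0.002459 mol; n(C3H5O3-) = 0.001938 mol.
By Henderson-Hasselbalch, pH = pKa + log([A^-]/[HA]) = 3.85 + log(0.001938/0.002459) = 3.85 + (-0.10) = 3.75.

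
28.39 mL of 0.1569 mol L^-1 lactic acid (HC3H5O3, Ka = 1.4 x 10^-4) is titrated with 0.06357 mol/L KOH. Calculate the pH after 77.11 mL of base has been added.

11.63

n(acid) = 0.1569 x 0.02839 = 0.004454 mol; n(KOH) added = 0.06357 x 0.07711 = 0.004902 mol.
Base is in excess by 0.004902 - 0.004454 = 0.0004475 mol in a total volume of 0.1055 L.
[OH^-] = 0.0004475/0.1055 = 0.004242 M, so pOH = 2.37 and pH = 14.00 - 2.37 = 11.63.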